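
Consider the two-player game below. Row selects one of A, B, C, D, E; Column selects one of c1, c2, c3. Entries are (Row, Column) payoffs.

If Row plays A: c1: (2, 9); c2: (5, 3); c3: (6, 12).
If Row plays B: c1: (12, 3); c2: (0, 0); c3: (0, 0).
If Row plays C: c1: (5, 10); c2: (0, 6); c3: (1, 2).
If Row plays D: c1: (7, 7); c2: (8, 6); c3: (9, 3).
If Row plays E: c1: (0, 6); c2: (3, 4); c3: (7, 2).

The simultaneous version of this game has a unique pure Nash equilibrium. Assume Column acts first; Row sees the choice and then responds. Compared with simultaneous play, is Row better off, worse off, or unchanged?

worse off

Row best-responds to each possible Column move:
- c1: BR = B, leader payoff 3.
- c2: BR = D, leader payoff 6.
- c3: BR = D, leader payoff 3.
Column's induced payoffs are 3, 6, 3, so Column commits to c2. Subgame-perfect outcome: (D, c2) with payoffs (8, 6).
For the simultaneous game, intersect best replies.
Row's best replies: c1→B; c2→D; c3→D.
Column's best replies: A→c3; B→c1; C→c1; D→c1; E→c1.
The unique mutual best reply is (B, c1), giving (12, 3).
Row earns 8 sequentially versus 12 at the Nash outcome: worse off.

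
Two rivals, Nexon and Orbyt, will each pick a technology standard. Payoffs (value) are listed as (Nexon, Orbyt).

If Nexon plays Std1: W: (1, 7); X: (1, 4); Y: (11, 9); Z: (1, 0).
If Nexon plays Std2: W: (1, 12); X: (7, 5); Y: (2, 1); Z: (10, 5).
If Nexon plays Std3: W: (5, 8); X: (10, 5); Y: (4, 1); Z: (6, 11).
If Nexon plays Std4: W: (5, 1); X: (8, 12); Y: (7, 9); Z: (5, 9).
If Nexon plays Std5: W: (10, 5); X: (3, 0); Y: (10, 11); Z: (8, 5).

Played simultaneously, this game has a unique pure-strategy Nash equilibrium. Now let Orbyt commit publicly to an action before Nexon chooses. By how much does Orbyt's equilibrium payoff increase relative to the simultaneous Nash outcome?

Solve by backward induction (Orbyt leads).
- W → Nexon plays Std5 (best of 1, 1, 5, 5, 10); Orbyt gets 5.
- X → Nexon plays Std3 (best of 1, 7, 10, 8, 3); Orbyt gets 5.
- Y → Nexon plays Std1 (best of 11, 2, 4, 7, 10); Orbyt gets 9.
- Z → Nexon plays Std2 (best of 1, 10, 6, 5, 8); Orbyt gets 5.
Maximizing over 5, 5, 9, 5, Orbyt chooses Y. Subgame-perfect outcome: (Std1, Y) with payoffs (11, 9).
For the simultaneous game, intersect best replies.
Nexon's best replies: W→Std5; X→Std3; Y→Std1; Z→Std2.
Orbyt's best replies: Std1→Y; Std2→W; Std3→Z; Std4→X; Std5→Y.
Only (Std1, Y) has each player best-responding; Nash payoffs (11, 9).
Orbyt's commitment gain: 9 − 9 = 0.

0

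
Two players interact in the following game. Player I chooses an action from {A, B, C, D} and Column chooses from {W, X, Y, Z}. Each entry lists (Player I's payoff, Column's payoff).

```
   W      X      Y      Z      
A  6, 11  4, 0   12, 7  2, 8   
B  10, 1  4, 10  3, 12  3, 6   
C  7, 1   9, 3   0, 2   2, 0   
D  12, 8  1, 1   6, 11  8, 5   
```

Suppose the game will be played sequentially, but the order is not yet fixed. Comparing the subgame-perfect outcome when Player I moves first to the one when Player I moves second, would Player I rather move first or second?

If Player I leads: Column's best replies are A→W, B→Y, C→X, D→Y; Player I's induced payoffs 6, 3, 9, 6; outcome (C, X), payoffs (9, 3).
If Column leads: Player I's best replies are W→D, X→C, Y→A, Z→D; Column's induced payoffs 8, 3, 7, 5; outcome (D, W), payoffs (12, 8).
Player I gets 9 moving first and 12 moving second, so Player I prefers to move second.

second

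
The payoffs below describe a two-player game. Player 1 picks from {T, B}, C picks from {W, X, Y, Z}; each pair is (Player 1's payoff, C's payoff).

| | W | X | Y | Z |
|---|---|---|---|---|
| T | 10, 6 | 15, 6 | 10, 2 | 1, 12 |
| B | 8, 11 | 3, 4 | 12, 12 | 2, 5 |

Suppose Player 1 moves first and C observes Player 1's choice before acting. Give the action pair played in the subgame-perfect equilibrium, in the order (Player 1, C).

(B, Y)

C best-responds to each possible Player 1 move:
- T → C plays Z (best of 6, 6, 2, 12); Player 1 gets 1.
- B → C plays Y (best of 11, 4, 12, 5); Player 1 gets 12.
Maximizing over 1, 12, Player 1 chooses B. Subgame-perfect outcome: (B, Y) with payoffs (12, 12).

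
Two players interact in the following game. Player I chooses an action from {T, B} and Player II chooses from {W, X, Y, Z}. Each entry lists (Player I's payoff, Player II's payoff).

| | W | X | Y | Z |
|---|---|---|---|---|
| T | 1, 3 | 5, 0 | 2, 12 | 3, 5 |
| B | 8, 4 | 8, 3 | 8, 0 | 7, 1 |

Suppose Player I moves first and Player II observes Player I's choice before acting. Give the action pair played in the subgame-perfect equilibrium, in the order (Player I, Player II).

Player II best-responds to each possible Player I move:
- T: BR = Y, leader payoff 2.
- B: BR = W, leader payoff 8.
Among 2, 8, the best is 8 at B. Subgame-perfect outcome: (B, W) with payoffs (8, 4).

(B, W)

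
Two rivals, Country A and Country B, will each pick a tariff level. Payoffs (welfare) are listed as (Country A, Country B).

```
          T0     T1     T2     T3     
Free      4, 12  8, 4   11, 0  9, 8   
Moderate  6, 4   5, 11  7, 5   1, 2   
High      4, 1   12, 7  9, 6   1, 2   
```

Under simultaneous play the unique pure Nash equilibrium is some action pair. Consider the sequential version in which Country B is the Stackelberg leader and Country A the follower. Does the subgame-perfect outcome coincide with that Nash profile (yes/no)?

Solve by backward induction (Country B leads).
- T0: Country A compares 4, 6, 4 and picks Moderate; Country B would get 4.
- T1: Country A compares 8, 5, 12 and picks High; Country B would get 7.
- T2: Country A compares 11, 7, 9 and picks Free; Country B would get 0.
- T3: Country A compares 9, 1, 1 and picks Free; Country B would get 8.
Country B's induced payoffs are 4, 7, 0, 8, so Country B commits to T3. Subgame-perfect outcome: (Free, T3) with payoffs (9, 8).
For the simultaneous game, intersect best replies.
Country A's best replies: T0→Moderate; T1→High; T2→Free; T3→Free.
Country B's best replies: Free→T0; Moderate→T1; High→T1.
The unique mutual best reply is (High, T1), giving (12, 7).
Sequential outcome (Free, T3) differs from the Nash profile (High, T1).

no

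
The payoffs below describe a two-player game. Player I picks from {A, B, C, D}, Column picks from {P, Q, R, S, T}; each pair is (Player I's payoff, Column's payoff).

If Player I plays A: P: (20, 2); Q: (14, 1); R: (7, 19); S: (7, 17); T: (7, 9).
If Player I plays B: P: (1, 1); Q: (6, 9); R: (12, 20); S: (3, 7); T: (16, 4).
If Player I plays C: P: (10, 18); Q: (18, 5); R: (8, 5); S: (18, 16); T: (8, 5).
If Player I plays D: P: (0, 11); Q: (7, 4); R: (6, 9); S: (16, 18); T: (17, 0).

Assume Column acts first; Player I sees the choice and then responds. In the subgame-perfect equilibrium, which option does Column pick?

Work backward from Player I's decision.
- P: Player I compares 20, 1, 10, 0 and picks A; Column would get 2.
- Q: Player I compares 14, 6, 18, 7 and picks C; Column would get 5.
- R: Player I compares 7, 12, 8, 6 and picks B; Column would get 20.
- S: Player I compares 7, 3, 18, 16 and picks C; Column would get 16.
- T: Player I compares 7, 16, 8, 17 and picks D; Column would get 0.
Maximizing over 2, 5, 20, 16, 0, Column chooses R. Subgame-perfect outcome: (B, R) with payoffs (12, 20).

R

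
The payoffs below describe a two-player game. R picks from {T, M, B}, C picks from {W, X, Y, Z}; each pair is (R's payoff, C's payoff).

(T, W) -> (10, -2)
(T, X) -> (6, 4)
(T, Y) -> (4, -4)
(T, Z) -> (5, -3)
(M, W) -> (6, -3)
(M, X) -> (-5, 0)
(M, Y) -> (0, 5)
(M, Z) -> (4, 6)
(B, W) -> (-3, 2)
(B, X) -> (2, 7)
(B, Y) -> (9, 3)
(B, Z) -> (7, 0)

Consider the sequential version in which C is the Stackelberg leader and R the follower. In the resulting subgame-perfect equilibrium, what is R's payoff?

R best-responds to each possible C move:
- W → R plays T (best of 10, 6, -3); C gets -2.
- X → R plays T (best of 6, -5, 2); C gets 4.
- Y → R plays B (best of 4, 0, 9); C gets 3.
- Z → R plays B (best of 5, 4, 7); C gets 0.
C's induced payoffs are -2, 4, 3, 0, so C commits to X. Subgame-perfect outcome: (T, X) with payoffs (6, 4).

6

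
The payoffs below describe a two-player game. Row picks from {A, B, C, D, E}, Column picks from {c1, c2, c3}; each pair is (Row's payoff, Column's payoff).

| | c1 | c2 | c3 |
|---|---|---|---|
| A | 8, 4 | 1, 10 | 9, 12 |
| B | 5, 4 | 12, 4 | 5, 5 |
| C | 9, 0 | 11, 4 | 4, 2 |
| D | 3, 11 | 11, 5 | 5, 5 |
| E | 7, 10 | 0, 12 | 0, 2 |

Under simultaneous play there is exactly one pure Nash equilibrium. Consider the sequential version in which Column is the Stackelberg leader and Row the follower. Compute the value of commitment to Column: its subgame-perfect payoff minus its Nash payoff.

Row best-responds to each possible Column move:
- c1: BR = C, leader payoff 0.
- c2: BR = B, leader payoff 4.
- c3: BR = A, leader payoff 12.
Column's induced payoffs are 0, 4, 12, so Column commits to c3. Subgame-perfect outcome: (A, c3) with payoffs (9, 12).
Now find the simultaneous Nash equilibrium.
Row's best replies: c1→C; c2→B; c3→A.
Column's best replies: A→c3; B→c3; C→c2; D→c1; E→c2.
The unique mutual best reply is (A, c3), giving (9, 12).
Column's commitment gain: 12 − 12 = 0.

0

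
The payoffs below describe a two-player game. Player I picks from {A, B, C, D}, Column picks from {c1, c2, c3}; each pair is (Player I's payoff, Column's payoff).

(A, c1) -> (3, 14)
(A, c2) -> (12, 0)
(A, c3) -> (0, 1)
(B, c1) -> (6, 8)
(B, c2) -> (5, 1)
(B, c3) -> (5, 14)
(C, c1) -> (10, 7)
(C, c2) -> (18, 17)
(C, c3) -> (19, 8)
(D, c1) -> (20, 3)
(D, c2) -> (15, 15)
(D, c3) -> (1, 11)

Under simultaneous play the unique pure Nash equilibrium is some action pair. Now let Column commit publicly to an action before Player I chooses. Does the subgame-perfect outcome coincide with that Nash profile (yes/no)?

Work backward from Player I's decision.
- c1: Player I compares 3, 6, 10, 20 and picks D; Column would get 3.
- c2: Player I compares 12, 5, 18, 15 and picks C; Column would get 17.
- c3: Player I compares 0, 5, 19, 1 and picks C; Column would get 8.
Maximizing over 3, 17, 8, Column chooses c2. Subgame-perfect outcome: (C, c2) with payoffs (18, 17).
Under simultaneous play:
Player I's best replies: c1→D; c2→C; c3→C.
Column's best replies: A→c1; B→c3; C→c2; D→c2.
Only (C, c2) has each player best-responding; Nash payoffs (18, 17).
Sequential outcome (C, c2) coincides with the Nash profile (C, c2).

yes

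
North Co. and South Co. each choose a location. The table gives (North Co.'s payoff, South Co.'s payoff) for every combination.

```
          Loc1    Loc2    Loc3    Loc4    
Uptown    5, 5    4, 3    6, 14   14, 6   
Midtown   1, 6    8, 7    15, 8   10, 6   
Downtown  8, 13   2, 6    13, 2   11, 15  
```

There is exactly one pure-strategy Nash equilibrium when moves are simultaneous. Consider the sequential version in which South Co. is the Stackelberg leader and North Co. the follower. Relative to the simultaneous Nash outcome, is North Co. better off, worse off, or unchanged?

worse off

North Co. best-responds to each possible South Co. move:
- Loc1 → North Co. plays Downtown (best of 5, 1, 8); South Co. gets 13.
- Loc2 → North Co. plays Midtown (best of 4, 8, 2); South Co. gets 7.
- Loc3 → North Co. plays Midtown (best of 6, 15, 13); South Co. gets 8.
- Loc4 → North Co. plays Uptown (best of 14, 10, 11); South Co. gets 6.
South Co.'s induced payoffs are 13, 7, 8, 6, so South Co. commits to Loc1. Subgame-perfect outcome: (Downtown, Loc1) with payoffs (8, 13).
Now find the simultaneous Nash equilibrium.
North Co.'s best replies: Loc1→Downtown; Loc2→Midtown; Loc3→Midtown; Loc4→Uptown.
South Co.'s best replies: Uptown→Loc3; Midtown→Loc3; Downtown→Loc4.
The unique mutual best reply is (Midtown, Loc3), giving (15, 8).
North Co. earns 8 sequentially versus 15 at the Nash outcome: worse off.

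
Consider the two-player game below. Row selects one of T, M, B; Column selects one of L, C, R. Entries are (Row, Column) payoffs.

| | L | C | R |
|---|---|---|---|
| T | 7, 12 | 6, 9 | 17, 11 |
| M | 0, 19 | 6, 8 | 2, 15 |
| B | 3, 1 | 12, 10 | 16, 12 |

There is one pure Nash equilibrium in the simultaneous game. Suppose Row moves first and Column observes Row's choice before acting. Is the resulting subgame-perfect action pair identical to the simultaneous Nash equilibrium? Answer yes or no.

no

Solve by backward induction (Row leads).
- T: Column compares 12, 9, 11 and picks L; Row would get 7.
- M: Column compares 19, 8, 15 and picks L; Row would get 0.
- B: Column compares 1, 10, 12 and picks R; Row would get 16.
Maximizing over 7, 0, 16, Row chooses B. Subgame-perfect outcome: (B, R) with payoffs (16, 12).
Under simultaneous play:
Row's best replies: L→T; C→B; R→T.
Column's best replies: T→L; M→L; B→R.
Only (T, L) has each player best-responding; Nash payoffs (7, 12).
Sequential outcome (B, R) differs from the Nash profile (T, L).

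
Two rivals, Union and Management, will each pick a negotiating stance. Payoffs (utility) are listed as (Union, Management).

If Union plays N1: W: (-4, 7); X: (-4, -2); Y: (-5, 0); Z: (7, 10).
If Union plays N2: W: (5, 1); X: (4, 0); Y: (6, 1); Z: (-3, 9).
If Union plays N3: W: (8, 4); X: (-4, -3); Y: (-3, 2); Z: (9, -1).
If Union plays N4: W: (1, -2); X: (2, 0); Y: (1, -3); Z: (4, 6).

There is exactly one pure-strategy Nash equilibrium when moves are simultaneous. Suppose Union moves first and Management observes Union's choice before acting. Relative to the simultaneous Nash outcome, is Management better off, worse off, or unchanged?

unchanged

Management best-responds to each possible Union move:
- N1: Management compares 7, -2, 0, 10 and picks Z; Union would get 7.
- N2: Management compares 1, 0, 1, 9 and picks Z; Union would get -3.
- N3: Management compares 4, -3, 2, -1 and picks W; Union would get 8.
- N4: Management compares -2, 0, -3, 6 and picks Z; Union would get 4.
Maximizing over 7, -3, 8, 4, Union chooses N3. Subgame-perfect outcome: (N3, W) with payoffs (8, 4).
Under simultaneous play:
Union's best replies: W→N3; X→N2; Y→N2; Z→N3.
Management's best replies: N1→Z; N2→Z; N3→W; N4→Z.
Only (N3, W) has each player best-responding; Nash payoffs (8, 4).
Management earns 4 sequentially versus 4 at the Nash outcome: unchanged.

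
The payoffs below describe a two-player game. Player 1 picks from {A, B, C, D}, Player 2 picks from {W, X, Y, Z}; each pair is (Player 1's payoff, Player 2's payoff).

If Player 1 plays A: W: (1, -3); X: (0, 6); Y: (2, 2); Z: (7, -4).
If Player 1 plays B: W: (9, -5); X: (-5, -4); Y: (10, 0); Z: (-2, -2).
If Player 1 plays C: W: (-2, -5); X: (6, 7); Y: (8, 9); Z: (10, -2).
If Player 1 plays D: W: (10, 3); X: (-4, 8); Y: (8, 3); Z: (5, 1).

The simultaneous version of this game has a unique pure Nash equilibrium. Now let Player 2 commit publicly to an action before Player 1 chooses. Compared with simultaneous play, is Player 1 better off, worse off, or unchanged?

Solve by backward induction (Player 2 leads).
- W: Player 1 compares 1, 9, -2, 10 and picks D; Player 2 would get 3.
- X: Player 1 compares 0, -5, 6, -4 and picks C; Player 2 would get 7.
- Y: Player 1 compares 2, 10, 8, 8 and picks B; Player 2 would get 0.
- Z: Player 1 compares 7, -2, 10, 5 and picks C; Player 2 would get -2.
Maximizing over 3, 7, 0, -2, Player 2 chooses X. Subgame-perfect outcome: (C, X) with payoffs (6, 7).
Now find the simultaneous Nash equilibrium.
Player 1's best replies: W→D; X→C; Y→B; Z→C.
Player 2's best replies: A→X; B→Y; C→Y; D→X.
The unique mutual best reply is (B, Y), giving (10, 0).
Player 1 earns 6 sequentially versus 10 at the Nash outcome: worse off.

worse off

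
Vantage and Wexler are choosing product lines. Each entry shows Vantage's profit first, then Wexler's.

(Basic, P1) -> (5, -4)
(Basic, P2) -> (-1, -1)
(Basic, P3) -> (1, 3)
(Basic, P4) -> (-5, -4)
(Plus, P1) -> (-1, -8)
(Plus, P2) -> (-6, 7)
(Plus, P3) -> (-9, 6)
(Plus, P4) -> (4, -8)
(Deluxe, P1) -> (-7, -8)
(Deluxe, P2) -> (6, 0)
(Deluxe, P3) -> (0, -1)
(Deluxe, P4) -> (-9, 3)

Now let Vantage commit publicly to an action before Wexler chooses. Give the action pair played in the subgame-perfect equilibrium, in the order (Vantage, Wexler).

Solve by backward induction (Vantage leads).
- Basic → Wexler plays P3 (best of -4, -1, 3, -4); Vantage gets 1.
- Plus → Wexler plays P2 (best of -8, 7, 6, -8); Vantage gets -6.
- Deluxe → Wexler plays P4 (best of -8, 0, -1, 3); Vantage gets -9.
Maximizing over 1, -6, -9, Vantage chooses Basic. Subgame-perfect outcome: (Basic, P3) with payoffs (1, 3).

(Basic, P3)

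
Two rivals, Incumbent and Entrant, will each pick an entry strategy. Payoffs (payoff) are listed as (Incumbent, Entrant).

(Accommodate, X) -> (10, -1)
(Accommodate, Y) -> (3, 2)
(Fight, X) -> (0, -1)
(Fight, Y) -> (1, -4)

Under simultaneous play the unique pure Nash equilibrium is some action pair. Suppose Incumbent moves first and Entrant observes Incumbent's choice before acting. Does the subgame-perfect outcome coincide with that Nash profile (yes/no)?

yes

Work backward from Entrant's decision.
- Accommodate: BR = Y, leader payoff 3.
- Fight: BR = X, leader payoff 0.
Incumbent's induced payoffs are 3, 0, so Incumbent commits to Accommodate. Subgame-perfect outcome: (Accommodate, Y) with payoffs (3, 2).
Now find the simultaneous Nash equilibrium.
Incumbent's best replies: X→Accommodate; Y→Accommodate.
Entrant's best replies: Accommodate→Y; Fight→X.
The unique mutual best reply is (Accommodate, Y), giving (3, 2).
Sequential outcome (Accommodate, Y) coincides with the Nash profile (Accommodate, Y).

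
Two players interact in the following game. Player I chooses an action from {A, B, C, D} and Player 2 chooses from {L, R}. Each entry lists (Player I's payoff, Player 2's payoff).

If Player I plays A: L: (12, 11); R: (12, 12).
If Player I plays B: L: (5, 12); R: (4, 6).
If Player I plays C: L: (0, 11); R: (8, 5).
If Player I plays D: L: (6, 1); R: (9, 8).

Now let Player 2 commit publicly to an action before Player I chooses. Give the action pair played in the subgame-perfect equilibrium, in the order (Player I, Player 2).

Backward induction with Player 2 moving first.
- L: Player I compares 12, 5, 0, 6 and picks A; Player 2 would get 11.
- R: Player I compares 12, 4, 8, 9 and picks A; Player 2 would get 12.
Among 11, 12, the best is 12 at R. Subgame-perfect outcome: (A, R) with payoffs (12, 12).

(A, R)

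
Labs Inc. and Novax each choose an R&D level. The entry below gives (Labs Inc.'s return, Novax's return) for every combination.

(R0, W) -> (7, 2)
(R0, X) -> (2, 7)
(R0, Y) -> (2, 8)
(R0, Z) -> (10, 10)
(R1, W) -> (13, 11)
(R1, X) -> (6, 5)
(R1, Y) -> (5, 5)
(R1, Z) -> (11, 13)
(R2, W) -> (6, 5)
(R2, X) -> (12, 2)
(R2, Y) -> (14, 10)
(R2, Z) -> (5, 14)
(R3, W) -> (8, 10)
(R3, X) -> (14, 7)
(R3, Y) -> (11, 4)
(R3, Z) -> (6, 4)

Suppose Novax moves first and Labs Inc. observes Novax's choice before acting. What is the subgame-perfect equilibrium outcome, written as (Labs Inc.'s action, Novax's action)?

Labs Inc. best-responds to each possible Novax move:
- W → Labs Inc. plays R1 (best of 7, 13, 6, 8); Novax gets 11.
- X → Labs Inc. plays R3 (best of 2, 6, 12, 14); Novax gets 7.
- Y → Labs Inc. plays R2 (best of 2, 5, 14, 11); Novax gets 10.
- Z → Labs Inc. plays R1 (best of 10, 11, 5, 6); Novax gets 13.
Maximizing over 11, 7, 10, 13, Novax chooses Z. Subgame-perfect outcome: (R1, Z) with payoffs (11, 13).

(R1, Z)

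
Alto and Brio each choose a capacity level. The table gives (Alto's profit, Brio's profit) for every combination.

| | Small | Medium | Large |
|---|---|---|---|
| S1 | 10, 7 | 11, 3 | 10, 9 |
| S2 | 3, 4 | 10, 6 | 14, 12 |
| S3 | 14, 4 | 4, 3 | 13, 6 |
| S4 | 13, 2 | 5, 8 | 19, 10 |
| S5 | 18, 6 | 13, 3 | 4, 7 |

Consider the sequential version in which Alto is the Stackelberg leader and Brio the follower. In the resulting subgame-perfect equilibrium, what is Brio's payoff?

Backward induction with Alto moving first.
- S1 → Brio plays Large (best of 7, 3, 9); Alto gets 10.
- S2 → Brio plays Large (best of 4, 6, 12); Alto gets 14.
- S3 → Brio plays Large (best of 4, 3, 6); Alto gets 13.
- S4 → Brio plays Large (best of 2, 8, 10); Alto gets 19.
- S5 → Brio plays Large (best of 6, 3, 7); Alto gets 4.
Maximizing over 10, 14, 13, 19, 4, Alto chooses S4. Subgame-perfect outcome: (S4, Large) with payoffs (19, 10).

10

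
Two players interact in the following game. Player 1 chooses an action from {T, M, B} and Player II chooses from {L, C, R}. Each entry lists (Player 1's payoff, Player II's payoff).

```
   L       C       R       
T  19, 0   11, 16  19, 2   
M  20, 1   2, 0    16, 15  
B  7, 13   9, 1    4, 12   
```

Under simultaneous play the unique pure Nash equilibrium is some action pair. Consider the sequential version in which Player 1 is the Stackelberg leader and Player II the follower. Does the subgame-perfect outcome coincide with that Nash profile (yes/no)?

no

Solve by backward induction (Player 1 leads).
- T: BR = C, leader payoff 11.
- M: BR = R, leader payoff 16.
- B: BR = L, leader payoff 7.
Maximizing over 11, 16, 7, Player 1 chooses M. Subgame-perfect outcome: (M, R) with payoffs (16, 15).
For the simultaneous game, intersect best replies.
Player 1's best replies: L→M; C→T; R→T.
Player II's best replies: T→C; M→R; B→L.
Only (T, C) has each player best-responding; Nash payoffs (11, 16).
Sequential outcome (M, R) differs from the Nash profile (T, C).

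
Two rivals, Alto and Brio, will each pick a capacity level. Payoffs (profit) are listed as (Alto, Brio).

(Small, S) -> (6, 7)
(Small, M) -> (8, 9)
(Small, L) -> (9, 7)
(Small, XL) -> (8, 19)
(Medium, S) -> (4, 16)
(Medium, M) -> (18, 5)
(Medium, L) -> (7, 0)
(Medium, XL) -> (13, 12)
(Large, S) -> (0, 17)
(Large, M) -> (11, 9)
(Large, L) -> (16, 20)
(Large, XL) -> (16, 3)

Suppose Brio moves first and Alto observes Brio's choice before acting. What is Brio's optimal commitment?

Solve by backward induction (Brio leads).
- S: Alto compares 6, 4, 0 and picks Small; Brio would get 7.
- M: Alto compares 8, 18, 11 and picks Medium; Brio would get 5.
- L: Alto compares 9, 7, 16 and picks Large; Brio would get 20.
- XL: Alto compares 8, 13, 16 and picks Large; Brio would get 3.
Among 7, 5, 20, 3, the best is 20 at L. Subgame-perfect outcome: (Large, L) with payoffs (16, 20).

L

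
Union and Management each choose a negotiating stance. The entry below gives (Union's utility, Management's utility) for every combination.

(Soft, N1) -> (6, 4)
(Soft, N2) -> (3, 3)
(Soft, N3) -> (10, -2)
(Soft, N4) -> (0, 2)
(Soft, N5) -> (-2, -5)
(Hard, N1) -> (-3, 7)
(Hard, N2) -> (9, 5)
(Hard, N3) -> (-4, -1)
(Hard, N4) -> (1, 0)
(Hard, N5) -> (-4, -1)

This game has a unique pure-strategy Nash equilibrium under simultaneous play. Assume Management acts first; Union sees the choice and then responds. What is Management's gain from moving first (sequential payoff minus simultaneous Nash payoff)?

1

Backward induction with Management moving first.
- N1 → Union plays Soft (best of 6, -3); Management gets 4.
- N2 → Union plays Hard (best of 3, 9); Management gets 5.
- N3 → Union plays Soft (best of 10, -4); Management gets -2.
- N4 → Union plays Hard (best of 0, 1); Management gets 0.
- N5 → Union plays Soft (best of -2, -4); Management gets -5.
Maximizing over 4, 5, -2, 0, -5, Management chooses N2. Subgame-perfect outcome: (Hard, N2) with payoffs (9, 5).
Under simultaneous play:
Union's best replies: N1→Soft; N2→Hard; N3→Soft; N4→Hard; N5→Soft.
Management's best replies: Soft→N1; Hard→N1.
Only (Soft, N1) has each player best-responding; Nash payoffs (6, 4).
Management's commitment gain: 5 − 4 = 1.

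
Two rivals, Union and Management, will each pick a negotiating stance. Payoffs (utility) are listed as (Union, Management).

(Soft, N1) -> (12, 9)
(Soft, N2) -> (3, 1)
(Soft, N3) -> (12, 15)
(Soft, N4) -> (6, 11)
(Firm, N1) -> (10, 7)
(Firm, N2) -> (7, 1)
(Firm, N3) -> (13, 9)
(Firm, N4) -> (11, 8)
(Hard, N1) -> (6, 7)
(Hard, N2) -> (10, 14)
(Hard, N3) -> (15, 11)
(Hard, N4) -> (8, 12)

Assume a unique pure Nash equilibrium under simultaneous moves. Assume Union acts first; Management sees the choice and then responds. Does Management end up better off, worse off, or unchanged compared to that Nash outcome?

Work backward from Management's decision.
- Soft: BR = N3, leader payoff 12.
- Firm: BR = N3, leader payoff 13.
- Hard: BR = N2, leader payoff 10.
Maximizing over 12, 13, 10, Union chooses Firm. Subgame-perfect outcome: (Firm, N3) with payoffs (13, 9).
Under simultaneous play:
Union's best replies: N1→Soft; N2→Hard; N3→Hard; N4→Firm.
Management's best replies: Soft→N3; Firm→N3; Hard→N2.
Only (Hard, N2) has each player best-responding; Nash payoffs (10, 14).
Management earns 9 sequentially versus 14 at the Nash outcome: worse off.

worse off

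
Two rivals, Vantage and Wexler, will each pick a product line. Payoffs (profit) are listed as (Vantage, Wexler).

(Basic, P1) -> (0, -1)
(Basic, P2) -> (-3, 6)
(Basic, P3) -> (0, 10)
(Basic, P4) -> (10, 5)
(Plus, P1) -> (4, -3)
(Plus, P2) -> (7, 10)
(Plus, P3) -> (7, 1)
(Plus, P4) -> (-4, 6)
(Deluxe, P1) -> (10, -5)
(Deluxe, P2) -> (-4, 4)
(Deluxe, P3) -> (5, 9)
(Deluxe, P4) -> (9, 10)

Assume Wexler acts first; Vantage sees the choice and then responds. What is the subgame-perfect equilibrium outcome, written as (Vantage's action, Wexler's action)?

Work backward from Vantage's decision.
- P1 → Vantage plays Deluxe (best of 0, 4, 10); Wexler gets -5.
- P2 → Vantage plays Plus (best of -3, 7, -4); Wexler gets 10.
- P3 → Vantage plays Plus (best of 0, 7, 5); Wexler gets 1.
- P4 → Vantage plays Basic (best of 10, -4, 9); Wexler gets 5.
Wexler's induced payoffs are -5, 10, 1, 5, so Wexler commits to P2. Subgame-perfect outcome: (Plus, P2) with payoffs (7, 10).

(Plus, P2)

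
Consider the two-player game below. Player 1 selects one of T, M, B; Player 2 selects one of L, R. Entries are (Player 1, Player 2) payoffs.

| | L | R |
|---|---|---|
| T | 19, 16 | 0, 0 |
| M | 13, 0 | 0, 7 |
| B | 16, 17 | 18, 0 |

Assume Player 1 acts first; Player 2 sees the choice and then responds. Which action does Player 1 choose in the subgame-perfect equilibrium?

T

Work backward from Player 2's decision.
- T → Player 2 plays L (best of 16, 0); Player 1 gets 19.
- M → Player 2 plays R (best of 0, 7); Player 1 gets 0.
- B → Player 2 plays L (best of 17, 0); Player 1 gets 16.
Among 19, 0, 16, the best is 19 at T. Subgame-perfect outcome: (T, L) with payoffs (19, 16).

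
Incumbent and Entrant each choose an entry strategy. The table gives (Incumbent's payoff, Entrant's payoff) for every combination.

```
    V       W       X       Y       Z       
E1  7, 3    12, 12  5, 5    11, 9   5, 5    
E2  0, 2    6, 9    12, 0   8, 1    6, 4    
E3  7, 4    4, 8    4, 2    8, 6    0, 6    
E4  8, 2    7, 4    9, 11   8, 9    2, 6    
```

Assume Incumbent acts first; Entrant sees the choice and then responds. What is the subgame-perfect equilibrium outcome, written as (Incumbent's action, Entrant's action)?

Backward induction with Incumbent moving first.
- E1 → Entrant plays W (best of 3, 12, 5, 9, 5); Incumbent gets 12.
- E2 → Entrant plays W (best of 2, 9, 0, 1, 4); Incumbent gets 6.
- E3 → Entrant plays W (best of 4, 8, 2, 6, 6); Incumbent gets 4.
- E4 → Entrant plays X (best of 2, 4, 11, 9, 6); Incumbent gets 9.
Among 12, 6, 4, 9, the best is 12 at E1. Subgame-perfect outcome: (E1, W) with payoffs (12, 12).

(E1, W)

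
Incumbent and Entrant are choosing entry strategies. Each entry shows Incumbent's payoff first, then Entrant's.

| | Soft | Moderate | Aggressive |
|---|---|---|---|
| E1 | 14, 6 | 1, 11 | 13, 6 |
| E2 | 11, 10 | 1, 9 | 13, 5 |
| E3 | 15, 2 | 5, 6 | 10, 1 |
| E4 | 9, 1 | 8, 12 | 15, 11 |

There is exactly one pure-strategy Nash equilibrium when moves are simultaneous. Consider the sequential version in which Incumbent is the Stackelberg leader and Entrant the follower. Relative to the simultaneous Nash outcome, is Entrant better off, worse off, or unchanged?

worse off

Entrant best-responds to each possible Incumbent move:
- E1: BR = Moderate, leader payoff 1.
- E2: BR = Soft, leader payoff 11.
- E3: BR = Moderate, leader payoff 5.
- E4: BR = Moderate, leader payoff 8.
Among 1, 11, 5, 8, the best is 11 at E2. Subgame-perfect outcome: (E2, Soft) with payoffs (11, 10).
Under simultaneous play:
Incumbent's best replies: Soft→E3; Moderate→E4; Aggressive→E4.
Entrant's best replies: E1→Moderate; E2→Soft; E3→Moderate; E4→Moderate.
The unique mutual best reply is (E4, Moderate), giving (8, 12).
Entrant earns 10 sequentially versus 12 at the Nash outcome: worse off.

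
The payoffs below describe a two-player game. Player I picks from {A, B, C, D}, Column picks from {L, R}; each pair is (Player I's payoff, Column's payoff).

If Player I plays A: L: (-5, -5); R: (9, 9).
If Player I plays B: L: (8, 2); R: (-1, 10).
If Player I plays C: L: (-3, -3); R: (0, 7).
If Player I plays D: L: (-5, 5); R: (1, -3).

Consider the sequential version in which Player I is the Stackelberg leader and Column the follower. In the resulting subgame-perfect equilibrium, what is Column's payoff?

9

Backward induction with Player I moving first.
- A: BR = R, leader payoff 9.
- B: BR = R, leader payoff -1.
- C: BR = R, leader payoff 0.
- D: BR = L, leader payoff -5.
Among 9, -1, 0, -5, the best is 9 at A. Subgame-perfect outcome: (A, R) with payoffs (9, 9).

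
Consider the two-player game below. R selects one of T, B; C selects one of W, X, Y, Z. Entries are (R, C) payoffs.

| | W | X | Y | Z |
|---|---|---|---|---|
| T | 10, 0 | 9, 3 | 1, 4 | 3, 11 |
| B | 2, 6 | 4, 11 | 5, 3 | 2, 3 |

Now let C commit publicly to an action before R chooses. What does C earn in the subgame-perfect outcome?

Work backward from R's decision.
- W: BR = T, leader payoff 0.
- X: BR = T, leader payoff 3.
- Y: BR = B, leader payoff 3.
- Z: BR = T, leader payoff 11.
Among 0, 3, 3, 11, the best is 11 at Z. Subgame-perfect outcome: (T, Z) with payoffs (3, 11).

11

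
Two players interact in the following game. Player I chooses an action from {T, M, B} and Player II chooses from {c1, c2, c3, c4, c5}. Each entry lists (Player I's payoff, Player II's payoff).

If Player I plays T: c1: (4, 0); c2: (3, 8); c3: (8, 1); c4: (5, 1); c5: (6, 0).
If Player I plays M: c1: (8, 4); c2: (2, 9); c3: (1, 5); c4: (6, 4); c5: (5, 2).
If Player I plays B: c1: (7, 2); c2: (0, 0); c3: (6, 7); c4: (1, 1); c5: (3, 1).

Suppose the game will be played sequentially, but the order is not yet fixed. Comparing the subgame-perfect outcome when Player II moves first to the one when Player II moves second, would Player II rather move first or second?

If Player I leads: Player II's best replies are T→c2, M→c2, B→c3; Player I's induced payoffs 3, 2, 6; outcome (B, c3), payoffs (6, 7).
If Player II leads: Player I's best replies are c1→M, c2→T, c3→T, c4→M, c5→T; Player II's induced payoffs 4, 8, 1, 4, 0; outcome (T, c2), payoffs (3, 8).
Player II gets 8 moving first and 7 moving second, so Player II prefers to move first.

first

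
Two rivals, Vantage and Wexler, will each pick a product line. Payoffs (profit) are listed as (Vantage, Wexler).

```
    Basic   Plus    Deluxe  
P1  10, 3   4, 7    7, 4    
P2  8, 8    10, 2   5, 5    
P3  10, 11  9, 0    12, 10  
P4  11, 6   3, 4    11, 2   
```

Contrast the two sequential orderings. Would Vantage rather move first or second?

second

If Vantage leads: Wexler's best replies are P1→Plus, P2→Basic, P3→Basic, P4→Basic; Vantage's induced payoffs 4, 8, 10, 11; outcome (P4, Basic), payoffs (11, 6).
If Wexler leads: Vantage's best replies are Basic→P4, Plus→P2, Deluxe→P3; Wexler's induced payoffs 6, 2, 10; outcome (P3, Deluxe), payoffs (12, 10).
Vantage gets 11 moving first and 12 moving second, so Vantage prefers to move second.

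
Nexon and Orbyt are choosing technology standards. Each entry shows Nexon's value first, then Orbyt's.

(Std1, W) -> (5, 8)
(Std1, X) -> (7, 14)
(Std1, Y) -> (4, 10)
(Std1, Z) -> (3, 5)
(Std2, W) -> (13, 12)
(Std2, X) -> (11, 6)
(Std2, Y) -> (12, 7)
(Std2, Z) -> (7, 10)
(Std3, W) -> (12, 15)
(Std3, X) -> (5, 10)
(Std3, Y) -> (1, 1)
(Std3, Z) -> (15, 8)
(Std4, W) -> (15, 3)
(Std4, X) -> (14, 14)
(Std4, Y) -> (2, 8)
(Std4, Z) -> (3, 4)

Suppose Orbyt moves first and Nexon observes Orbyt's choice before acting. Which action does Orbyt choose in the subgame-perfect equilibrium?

Work backward from Nexon's decision.
- W: BR = Std4, leader payoff 3.
- X: BR = Std4, leader payoff 14.
- Y: BR = Std2, leader payoff 7.
- Z: BR = Std3, leader payoff 8.
Orbyt's induced payoffs are 3, 14, 7, 8, so Orbyt commits to X. Subgame-perfect outcome: (Std4, X) with payoffs (14, 14).

X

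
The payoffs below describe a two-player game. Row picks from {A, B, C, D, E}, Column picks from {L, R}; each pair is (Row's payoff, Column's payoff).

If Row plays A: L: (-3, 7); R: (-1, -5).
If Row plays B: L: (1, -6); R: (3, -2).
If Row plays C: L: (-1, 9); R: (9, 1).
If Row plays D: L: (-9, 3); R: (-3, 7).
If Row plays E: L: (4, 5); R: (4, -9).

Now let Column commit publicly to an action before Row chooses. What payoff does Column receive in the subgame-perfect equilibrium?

5

Row best-responds to each possible Column move:
- L: BR = E, leader payoff 5.
- R: BR = C, leader payoff 1.
Column's induced payoffs are 5, 1, so Column commits to L. Subgame-perfect outcome: (E, L) with payoffs (4, 5).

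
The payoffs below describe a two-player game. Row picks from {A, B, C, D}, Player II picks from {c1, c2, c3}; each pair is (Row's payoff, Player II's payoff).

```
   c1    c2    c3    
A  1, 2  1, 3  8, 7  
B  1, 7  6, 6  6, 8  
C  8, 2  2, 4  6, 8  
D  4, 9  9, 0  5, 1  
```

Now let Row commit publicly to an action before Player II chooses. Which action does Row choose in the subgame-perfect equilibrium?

Work backward from Player II's decision.
- A: Player II compares 2, 3, 7 and picks c3; Row would get 8.
- B: Player II compares 7, 6, 8 and picks c3; Row would get 6.
- C: Player II compares 2, 4, 8 and picks c3; Row would get 6.
- D: Player II compares 9, 0, 1 and picks c1; Row would get 4.
Row's induced payoffs are 8, 6, 6, 4, so Row commits to A. Subgame-perfect outcome: (A, c3) with payoffs (8, 7).

A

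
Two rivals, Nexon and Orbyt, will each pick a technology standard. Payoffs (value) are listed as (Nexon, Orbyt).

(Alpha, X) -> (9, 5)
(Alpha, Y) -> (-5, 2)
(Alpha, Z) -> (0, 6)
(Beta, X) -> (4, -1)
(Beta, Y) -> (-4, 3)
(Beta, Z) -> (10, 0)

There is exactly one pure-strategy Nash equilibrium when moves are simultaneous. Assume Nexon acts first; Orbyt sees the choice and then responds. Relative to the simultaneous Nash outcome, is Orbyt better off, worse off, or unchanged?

Backward induction with Nexon moving first.
- Alpha → Orbyt plays Z (best of 5, 2, 6); Nexon gets 0.
- Beta → Orbyt plays Y (best of -1, 3, 0); Nexon gets -4.
Maximizing over 0, -4, Nexon chooses Alpha. Subgame-perfect outcome: (Alpha, Z) with payoffs (0, 6).
Now find the simultaneous Nash equilibrium.
Nexon's best replies: X→Alpha; Y→Beta; Z→Beta.
Orbyt's best replies: Alpha→Z; Beta→Y.
Only (Beta, Y) has each player best-responding; Nash payoffs (-4, 3).
Orbyt earns 6 sequentially versus 3 at the Nash outcome: better off.

better off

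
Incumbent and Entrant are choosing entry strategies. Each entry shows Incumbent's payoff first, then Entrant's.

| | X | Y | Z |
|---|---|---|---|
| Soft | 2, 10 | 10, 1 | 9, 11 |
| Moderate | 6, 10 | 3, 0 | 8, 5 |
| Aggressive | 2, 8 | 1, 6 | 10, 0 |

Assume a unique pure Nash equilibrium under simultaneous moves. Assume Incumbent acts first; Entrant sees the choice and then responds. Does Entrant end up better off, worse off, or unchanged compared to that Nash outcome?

better off

Entrant best-responds to each possible Incumbent move:
- Soft → Entrant plays Z (best of 10, 1, 11); Incumbent gets 9.
- Moderate → Entrant plays X (best of 10, 0, 5); Incumbent gets 6.
- Aggressive → Entrant plays X (best of 8, 6, 0); Incumbent gets 2.
Incumbent's induced payoffs are 9, 6, 2, so Incumbent commits to Soft. Subgame-perfect outcome: (Soft, Z) with payoffs (9, 11).
Now find the simultaneous Nash equilibrium.
Incumbent's best replies: X→Moderate; Y→Soft; Z→Aggressive.
Entrant's best replies: Soft→Z; Moderate→X; Aggressive→X.
The unique mutual best reply is (Moderate, X), giving (6, 10).
Entrant earns 11 sequentially versus 10 at the Nash outcome: better off.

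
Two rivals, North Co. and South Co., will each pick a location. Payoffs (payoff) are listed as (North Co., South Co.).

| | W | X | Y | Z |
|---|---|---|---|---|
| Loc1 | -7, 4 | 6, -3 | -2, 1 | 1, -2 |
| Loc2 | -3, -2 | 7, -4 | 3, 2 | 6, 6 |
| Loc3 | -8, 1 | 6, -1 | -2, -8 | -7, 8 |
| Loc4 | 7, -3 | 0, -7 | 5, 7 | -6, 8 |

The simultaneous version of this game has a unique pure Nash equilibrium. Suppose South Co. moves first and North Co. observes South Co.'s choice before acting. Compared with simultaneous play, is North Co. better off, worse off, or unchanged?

Backward induction with South Co. moving first.
- W → North Co. plays Loc4 (best of -7, -3, -8, 7); South Co. gets -3.
- X → North Co. plays Loc2 (best of 6, 7, 6, 0); South Co. gets -4.
- Y → North Co. plays Loc4 (best of -2, 3, -2, 5); South Co. gets 7.
- Z → North Co. plays Loc2 (best of 1, 6, -7, -6); South Co. gets 6.
Among -3, -4, 7, 6, the best is 7 at Y. Subgame-perfect outcome: (Loc4, Y) with payoffs (5, 7).
For the simultaneous game, intersect best replies.
North Co.'s best replies: W→Loc4; X→Loc2; Y→Loc4; Z→Loc2.
South Co.'s best replies: Loc1→W; Loc2→Z; Loc3→Z; Loc4→Z.
Only (Loc2, Z) has each player best-responding; Nash payoffs (6, 6).
North Co. earns 5 sequentially versus 6 at the Nash outcome: worse off.

worse off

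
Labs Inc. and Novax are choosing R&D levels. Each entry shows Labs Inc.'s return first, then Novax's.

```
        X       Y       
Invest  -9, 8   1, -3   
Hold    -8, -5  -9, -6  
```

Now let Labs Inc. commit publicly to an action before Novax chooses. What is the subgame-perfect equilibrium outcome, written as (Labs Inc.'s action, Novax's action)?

Backward induction with Labs Inc. moving first.
- Invest → Novax plays X (best of 8, -3); Labs Inc. gets -9.
- Hold → Novax plays X (best of -5, -6); Labs Inc. gets -8.
Maximizing over -9, -8, Labs Inc. chooses Hold. Subgame-perfect outcome: (Hold, X) with payoffs (-8, -5).

(Hold, X)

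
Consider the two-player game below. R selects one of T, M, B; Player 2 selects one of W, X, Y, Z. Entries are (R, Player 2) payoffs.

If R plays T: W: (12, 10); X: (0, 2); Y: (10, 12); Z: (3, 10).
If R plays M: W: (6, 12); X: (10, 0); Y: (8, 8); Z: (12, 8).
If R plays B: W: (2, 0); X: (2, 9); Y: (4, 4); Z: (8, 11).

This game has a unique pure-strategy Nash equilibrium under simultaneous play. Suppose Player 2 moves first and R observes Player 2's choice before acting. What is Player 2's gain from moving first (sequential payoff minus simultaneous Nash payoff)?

0

R best-responds to each possible Player 2 move:
- W → R plays T (best of 12, 6, 2); Player 2 gets 10.
- X → R plays M (best of 0, 10, 2); Player 2 gets 0.
- Y → R plays T (best of 10, 8, 4); Player 2 gets 12.
- Z → R plays M (best of 3, 12, 8); Player 2 gets 8.
Among 10, 0, 12, 8, the best is 12 at Y. Subgame-perfect outcome: (T, Y) with payoffs (10, 12).
Under simultaneous play:
R's best replies: W→T; X→M; Y→T; Z→M.
Player 2's best replies: T→Y; M→W; B→Z.
The unique mutual best reply is (T, Y), giving (10, 12).
Player 2's commitment gain: 12 − 12 = 0.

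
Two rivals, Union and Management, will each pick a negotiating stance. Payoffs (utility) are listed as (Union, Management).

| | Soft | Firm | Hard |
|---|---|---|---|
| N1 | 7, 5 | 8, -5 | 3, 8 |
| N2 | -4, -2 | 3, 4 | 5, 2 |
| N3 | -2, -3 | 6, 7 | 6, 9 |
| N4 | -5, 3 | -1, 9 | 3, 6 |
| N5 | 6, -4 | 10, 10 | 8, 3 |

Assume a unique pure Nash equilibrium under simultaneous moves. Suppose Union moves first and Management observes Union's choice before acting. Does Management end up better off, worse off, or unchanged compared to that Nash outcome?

Management best-responds to each possible Union move:
- N1: BR = Hard, leader payoff 3.
- N2: BR = Firm, leader payoff 3.
- N3: BR = Hard, leader payoff 6.
- N4: BR = Firm, leader payoff -1.
- N5: BR = Firm, leader payoff 10.
Union's induced payoffs are 3, 3, 6, -1, 10, so Union commits to N5. Subgame-perfect outcome: (N5, Firm) with payoffs (10, 10).
Now find the simultaneous Nash equilibrium.
Union's best replies: Soft→N1; Firm→N5; Hard→N5.
Management's best replies: N1→Hard; N2→Firm; N3→Hard; N4→Firm; N5→Firm.
The unique mutual best reply is (N5, Firm), giving (10, 10).
Management earns 10 sequentially versus 10 at the Nash outcome: unchanged.

unchanged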